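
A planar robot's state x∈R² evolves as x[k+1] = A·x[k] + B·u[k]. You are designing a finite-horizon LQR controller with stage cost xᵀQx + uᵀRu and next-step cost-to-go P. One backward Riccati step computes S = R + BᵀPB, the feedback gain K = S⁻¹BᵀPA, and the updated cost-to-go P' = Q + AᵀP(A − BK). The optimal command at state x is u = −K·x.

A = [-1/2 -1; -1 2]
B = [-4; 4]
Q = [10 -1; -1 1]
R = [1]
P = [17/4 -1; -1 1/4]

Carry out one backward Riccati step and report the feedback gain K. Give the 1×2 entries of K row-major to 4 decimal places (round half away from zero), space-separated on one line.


0.0524 0.2952

BᵀP = [-21.0000 5.0000]
S = R + BᵀPB = [1] + [104.0000] = [105.0000]
BᵀPA = [5.5000 31.0000]
K = S⁻¹·BᵀPA = [0.0524 0.2952]
A−BK = [-0.2905 0.1810; -1.2095 0.8190]
AᵀP(A−BK) = [0.0244 0.0012; 0.0012 0.0976]
P' = Q + AᵀP(A−BK) = [10.0244 -0.9988; -0.9988 1.0976]
tr(P') = 11.1220


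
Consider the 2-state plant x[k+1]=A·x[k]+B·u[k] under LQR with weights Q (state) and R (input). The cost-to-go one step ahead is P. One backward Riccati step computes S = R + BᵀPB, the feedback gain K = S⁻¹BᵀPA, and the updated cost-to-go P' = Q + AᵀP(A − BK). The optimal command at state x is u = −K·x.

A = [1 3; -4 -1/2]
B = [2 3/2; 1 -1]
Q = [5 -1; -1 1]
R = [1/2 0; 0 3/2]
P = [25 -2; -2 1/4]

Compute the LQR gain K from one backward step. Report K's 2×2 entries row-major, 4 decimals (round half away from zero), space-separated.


BᵀP = [48.0000 -3.7500; 39.5000 -3.2500]
S = R + BᵀPB = [1/2 0; 0 3/2] + [92.2500 75.7500; 75.7500 62.5000] = [92.7500 75.7500; 75.7500 64.0000]
BᵀPA = [63.0000 145.8750; 52.5000 120.1250]
K = S⁻¹·BᵀPA = [0.2785 1.1950; 0.4907 0.4626]
A−BK = [-0.2930 -0.0838; -3.7878 -1.2324]
AᵀP(A−BK) = [1.6937 0.9307; 0.9307 1.1771]
P' = Q + AᵀP(A−BK) = [6.6937 -0.0693; -0.0693 2.1771]
tr(P') = 8.8708

0.2785 1.1950 0.4907 0.4626


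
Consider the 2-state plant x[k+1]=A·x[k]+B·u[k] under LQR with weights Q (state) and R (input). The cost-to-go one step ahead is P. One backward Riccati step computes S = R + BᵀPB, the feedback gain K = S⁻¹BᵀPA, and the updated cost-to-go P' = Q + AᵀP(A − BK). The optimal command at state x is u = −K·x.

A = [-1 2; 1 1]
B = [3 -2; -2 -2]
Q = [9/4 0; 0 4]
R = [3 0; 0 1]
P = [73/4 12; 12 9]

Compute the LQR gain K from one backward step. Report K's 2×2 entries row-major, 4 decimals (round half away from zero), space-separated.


BᵀP = [30.7500 18.0000; -60.5000 -42.0000]
S = R + BᵀPB = [3 0; 0 1] + [56.2500 -97.5000; -97.5000 205.0000] = [59.2500 -97.5000; -97.5000 206.0000]
BᵀPA = [-12.7500 79.5000; 18.5000 -163.0000]
K = S⁻¹·BᵀPA = [-0.3048 0.1795; -0.0545 -0.7063]
A−BK = [-0.1945 0.0489; 0.2815 -0.0536]
AᵀP(A−BK) = [0.3712 -0.1448; -0.1448 0.6021]
P' = Q + AᵀP(A−BK) = [2.6212 -0.1448; -0.1448 4.6021]
tr(P') = 7.2233

-0.3048 0.1795 -0.0545 -0.7063


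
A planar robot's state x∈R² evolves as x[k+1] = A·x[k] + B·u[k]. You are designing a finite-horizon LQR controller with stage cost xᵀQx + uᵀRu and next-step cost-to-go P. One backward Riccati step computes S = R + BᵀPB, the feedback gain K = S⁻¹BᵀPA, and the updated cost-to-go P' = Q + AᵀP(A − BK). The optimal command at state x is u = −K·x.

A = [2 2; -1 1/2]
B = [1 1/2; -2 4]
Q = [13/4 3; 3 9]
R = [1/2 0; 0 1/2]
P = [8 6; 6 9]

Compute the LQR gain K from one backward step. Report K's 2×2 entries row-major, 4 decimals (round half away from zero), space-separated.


1.5393 1.3946 0.5511 0.8518

BᵀP = [-4.0000 -12.0000; 28.0000 39.0000]
S = R + BᵀPB = [1/2 0; 0 1/2] + [20.0000 -50.0000; -50.0000 170.0000] = [20.5000 -50.0000; -50.0000 170.5000]
BᵀPA = [4.0000 -14.0000; 17.0000 75.5000]
K = S⁻¹·BᵀPA = [1.5393 1.3946; 0.5511 0.8518]
A−BK = [0.1851 0.1795; -0.1258 -0.1179]
AᵀP(A−BK) = [1.4738 1.4410; 1.4410 1.4641]
P' = Q + AᵀP(A−BK) = [4.7238 4.4410; 4.4410 10.4641]
tr(P') = 15.1879


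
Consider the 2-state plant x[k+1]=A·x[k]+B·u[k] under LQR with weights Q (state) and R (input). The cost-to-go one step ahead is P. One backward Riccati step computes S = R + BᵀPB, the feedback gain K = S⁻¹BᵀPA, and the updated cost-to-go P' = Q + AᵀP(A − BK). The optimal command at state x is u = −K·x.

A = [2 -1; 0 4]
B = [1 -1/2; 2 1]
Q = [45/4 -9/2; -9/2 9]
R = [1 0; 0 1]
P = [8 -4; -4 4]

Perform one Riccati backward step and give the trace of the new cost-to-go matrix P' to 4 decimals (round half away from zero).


32.8765

BᵀP = [0.0000 4.0000; -8.0000 6.0000]
S = R + BᵀPB = [1 0; 0 1] + [8.0000 4.0000; 4.0000 10.0000] = [9.0000 4.0000; 4.0000 11.0000]
BᵀPA = [0.0000 16.0000; -16.0000 32.0000]
K = S⁻¹·BᵀPA = [0.7711 0.5783; -1.7349 2.6988]
A−BK = [0.3614 -0.2289; 0.1928 0.1446]
AᵀP(A−BK) = [4.2410 -4.8193; -4.8193 8.3855]
P' = Q + AᵀP(A−BK) = [15.4910 -9.3193; -9.3193 17.3855]
tr(P') = 32.8765


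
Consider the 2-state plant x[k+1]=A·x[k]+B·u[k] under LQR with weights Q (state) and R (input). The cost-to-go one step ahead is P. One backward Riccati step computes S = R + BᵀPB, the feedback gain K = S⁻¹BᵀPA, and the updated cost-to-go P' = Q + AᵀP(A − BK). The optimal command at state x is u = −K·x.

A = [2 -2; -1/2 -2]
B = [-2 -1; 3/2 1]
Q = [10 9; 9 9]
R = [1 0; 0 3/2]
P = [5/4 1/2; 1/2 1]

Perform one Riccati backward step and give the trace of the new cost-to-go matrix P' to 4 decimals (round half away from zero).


32.1867

BᵀP = [-1.7500 0.5000; -0.7500 0.5000]
S = R + BᵀPB = [1 0; 0 3/2] + [4.2500 2.2500; 2.2500 1.2500] = [5.2500 2.2500; 2.2500 2.7500]
BᵀPA = [-3.7500 2.5000; -1.7500 0.5000]
K = S⁻¹·BᵀPA = [-0.6800 0.6133; -0.0800 -0.3200]
A−BK = [0.5600 -1.0933; 0.6000 -2.6000]
AᵀP(A−BK) = [1.5600 -3.7600; -3.7600 11.6267]
P' = Q + AᵀP(A−BK) = [11.5600 5.2400; 5.2400 20.6267]
tr(P') = 32.1867


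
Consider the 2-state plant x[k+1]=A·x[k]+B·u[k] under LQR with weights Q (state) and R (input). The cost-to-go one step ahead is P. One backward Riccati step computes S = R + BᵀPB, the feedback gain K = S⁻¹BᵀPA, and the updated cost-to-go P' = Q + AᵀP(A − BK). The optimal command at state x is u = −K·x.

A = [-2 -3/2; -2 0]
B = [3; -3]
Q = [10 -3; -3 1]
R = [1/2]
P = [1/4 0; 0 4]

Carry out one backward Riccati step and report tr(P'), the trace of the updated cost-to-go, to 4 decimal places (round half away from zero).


15.4653

BᵀP = [0.7500 -12.0000]
S = R + BᵀPB = [1/2] + [38.2500] = [38.7500]
BᵀPA = [22.5000 -1.1250]
K = S⁻¹·BᵀPA = [0.5806 -0.0290]
A−BK = [-3.7419 -1.4129; -0.2581 -0.0871]
AᵀP(A−BK) = [3.9355 1.4032; 1.4032 0.5298]
P' = Q + AᵀP(A−BK) = [13.9355 -1.5968; -1.5968 1.5298]
tr(P') = 15.4653


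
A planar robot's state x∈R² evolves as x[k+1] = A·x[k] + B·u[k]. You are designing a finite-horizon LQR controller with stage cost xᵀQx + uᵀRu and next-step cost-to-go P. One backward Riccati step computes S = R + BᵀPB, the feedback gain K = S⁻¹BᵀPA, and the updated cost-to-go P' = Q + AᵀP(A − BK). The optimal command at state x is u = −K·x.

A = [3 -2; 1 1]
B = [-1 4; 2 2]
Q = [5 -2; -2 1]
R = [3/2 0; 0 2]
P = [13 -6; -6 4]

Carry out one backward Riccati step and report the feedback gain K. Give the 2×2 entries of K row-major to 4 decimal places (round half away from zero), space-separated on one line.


BᵀP = [-25.0000 14.0000; 40.0000 -16.0000]
S = R + BᵀPB = [3/2 0; 0 2] + [53.0000 -72.0000; -72.0000 128.0000] = [54.5000 -72.0000; -72.0000 130.0000]
BᵀPA = [-61.0000 64.0000; 104.0000 -96.0000]
K = S⁻¹·BᵀPA = [-0.2325 0.7407; 0.6712 -0.3282]
A−BK = [0.0826 0.0537; 0.1226 0.1752]
AᵀP(A−BK) = [1.0095 -0.6817; -0.6817 1.0857]
P' = Q + AᵀP(A−BK) = [6.0095 -2.6817; -2.6817 2.0857]
tr(P') = 8.0952

-0.2325 0.7407 0.6712 -0.3282


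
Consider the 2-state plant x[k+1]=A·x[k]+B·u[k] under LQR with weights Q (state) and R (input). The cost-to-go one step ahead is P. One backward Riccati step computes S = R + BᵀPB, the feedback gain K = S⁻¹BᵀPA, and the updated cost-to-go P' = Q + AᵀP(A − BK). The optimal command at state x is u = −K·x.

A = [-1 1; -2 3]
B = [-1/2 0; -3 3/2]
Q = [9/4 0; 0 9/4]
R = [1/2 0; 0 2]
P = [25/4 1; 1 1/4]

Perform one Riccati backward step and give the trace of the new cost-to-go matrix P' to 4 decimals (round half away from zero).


6.7366

BᵀP = [-6.1250 -1.2500; 1.5000 0.3750]
S = R + BᵀPB = [1/2 0; 0 2] + [6.8125 -1.8750; -1.8750 0.5625] = [7.3125 -1.8750; -1.8750 2.5625]
BᵀPA = [8.6250 -9.8750; -2.2500 2.6250]
K = S⁻¹·BᵀPA = [1.1747 -1.3390; -0.0185 0.0446]
A−BK = [-0.4126 0.3305; 1.5520 -1.0839]
AᵀP(A−BK) = [1.0762 -1.1008; -1.1008 1.1604]
P' = Q + AᵀP(A−BK) = [3.3262 -1.1008; -1.1008 3.4104]
tr(P') = 6.7366


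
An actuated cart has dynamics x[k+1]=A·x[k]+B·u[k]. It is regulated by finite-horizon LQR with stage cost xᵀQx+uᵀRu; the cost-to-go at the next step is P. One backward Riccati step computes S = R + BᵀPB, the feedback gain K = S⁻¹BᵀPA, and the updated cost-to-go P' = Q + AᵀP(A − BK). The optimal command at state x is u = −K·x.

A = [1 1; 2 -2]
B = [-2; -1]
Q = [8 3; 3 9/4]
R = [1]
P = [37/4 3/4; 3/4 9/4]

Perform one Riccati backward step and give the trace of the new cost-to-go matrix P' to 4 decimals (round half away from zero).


BᵀP = [-19.2500 -3.7500]
S = R + BᵀPB = [1] + [42.2500] = [43.2500]
BᵀPA = [-26.7500 -11.7500]
K = S⁻¹·BᵀPA = [-0.6185 -0.2717]
A−BK = [-0.2370 0.4566; 1.3815 -2.2717]
AᵀP(A−BK) = [4.7052 -7.0173; -7.0173 12.0578]
P' = Q + AᵀP(A−BK) = [12.7052 -4.0173; -4.0173 14.3078]
tr(P') = 27.0130

27.0130


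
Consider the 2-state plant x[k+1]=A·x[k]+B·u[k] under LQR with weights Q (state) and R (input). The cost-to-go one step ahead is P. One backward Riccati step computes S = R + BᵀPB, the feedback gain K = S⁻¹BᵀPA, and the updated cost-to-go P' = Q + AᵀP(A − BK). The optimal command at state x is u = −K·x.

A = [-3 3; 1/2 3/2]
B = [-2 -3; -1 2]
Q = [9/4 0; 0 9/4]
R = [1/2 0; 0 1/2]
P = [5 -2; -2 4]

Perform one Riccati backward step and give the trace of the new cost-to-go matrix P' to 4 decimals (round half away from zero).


BᵀP = [-8.0000 0.0000; -19.0000 14.0000]
S = R + BᵀPB = [1/2 0; 0 1/2] + [16.0000 24.0000; 24.0000 85.0000] = [16.5000 24.0000; 24.0000 85.5000]
BᵀPA = [24.0000 -24.0000; 64.0000 -36.0000]
K = S⁻¹·BᵀPA = [0.6181 -1.4232; 0.5750 -0.0216]
A−BK = [-0.0386 0.0889; -0.0319 0.1199]
AᵀP(A−BK) = [0.3630 -0.4636; -0.4636 1.0674]
P' = Q + AᵀP(A−BK) = [2.6130 -0.4636; -0.4636 3.3174]
tr(P') = 5.9304

5.9304


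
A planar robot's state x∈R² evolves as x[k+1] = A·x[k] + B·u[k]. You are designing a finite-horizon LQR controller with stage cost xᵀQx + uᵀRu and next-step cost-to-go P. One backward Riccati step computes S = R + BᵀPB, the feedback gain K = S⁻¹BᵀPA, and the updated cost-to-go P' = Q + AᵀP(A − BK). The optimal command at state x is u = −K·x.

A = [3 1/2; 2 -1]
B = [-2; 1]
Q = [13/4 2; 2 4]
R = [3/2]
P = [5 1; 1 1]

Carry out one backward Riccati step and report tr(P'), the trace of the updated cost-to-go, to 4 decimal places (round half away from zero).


23.3784

BᵀP = [-9.0000 -1.0000]
S = R + BᵀPB = [3/2] + [17.0000] = [18.5000]
BᵀPA = [-29.0000 -3.5000]
K = S⁻¹·BᵀPA = [-1.5676 -0.1892]
A−BK = [-0.1351 0.1216; 3.5676 -0.8108]
AᵀP(A−BK) = [15.5405 -1.9865; -1.9865 0.5878]
P' = Q + AᵀP(A−BK) = [18.7905 0.0135; 0.0135 4.5878]
tr(P') = 23.3784


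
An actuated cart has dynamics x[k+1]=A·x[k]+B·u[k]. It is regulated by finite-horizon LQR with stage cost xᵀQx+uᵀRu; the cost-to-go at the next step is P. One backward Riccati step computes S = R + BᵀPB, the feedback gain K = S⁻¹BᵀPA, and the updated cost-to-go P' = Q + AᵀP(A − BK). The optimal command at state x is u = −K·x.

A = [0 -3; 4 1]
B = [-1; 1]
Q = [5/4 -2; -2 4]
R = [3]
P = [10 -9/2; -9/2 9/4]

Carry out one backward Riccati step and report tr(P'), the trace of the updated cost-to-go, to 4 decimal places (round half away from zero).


BᵀP = [-14.5000 6.7500]
S = R + BᵀPB = [3] + [21.2500] = [24.2500]
BᵀPA = [27.0000 50.2500]
K = S⁻¹·BᵀPA = [1.1134 2.0722]
A−BK = [1.1134 -0.9278; 2.8866 -1.0722]
AᵀP(A−BK) = [5.9381 7.0515; 7.0515 15.1237]
P' = Q + AᵀP(A−BK) = [7.1881 5.0515; 5.0515 19.1237]
tr(P') = 26.3119

26.3119


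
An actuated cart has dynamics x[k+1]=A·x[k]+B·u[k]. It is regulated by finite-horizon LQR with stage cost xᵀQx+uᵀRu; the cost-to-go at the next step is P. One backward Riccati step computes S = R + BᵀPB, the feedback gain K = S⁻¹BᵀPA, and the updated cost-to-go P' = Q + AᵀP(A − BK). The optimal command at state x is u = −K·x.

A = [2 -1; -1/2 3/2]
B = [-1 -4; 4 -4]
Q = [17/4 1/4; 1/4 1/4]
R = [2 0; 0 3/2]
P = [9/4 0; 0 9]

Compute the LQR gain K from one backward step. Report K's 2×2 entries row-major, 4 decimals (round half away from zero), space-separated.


BᵀP = [-2.2500 36.0000; -9.0000 -36.0000]
S = R + BᵀPB = [2 0; 0 3/2] + [146.2500 -135.0000; -135.0000 180.0000] = [148.2500 -135.0000; -135.0000 181.5000]
BᵀPA = [-22.5000 56.2500; 0.0000 -45.0000]
K = S⁻¹·BᵀPA = [-0.4703 0.4762; -0.3498 0.1062]
A−BK = [0.1303 -0.0988; -0.0180 0.0203]
AᵀP(A−BK) = [0.6671 -0.5359; -0.5359 0.4961]
P' = Q + AᵀP(A−BK) = [4.9171 -0.2859; -0.2859 0.7461]
tr(P') = 5.6632

-0.4703 0.4762 -0.3498 0.1062


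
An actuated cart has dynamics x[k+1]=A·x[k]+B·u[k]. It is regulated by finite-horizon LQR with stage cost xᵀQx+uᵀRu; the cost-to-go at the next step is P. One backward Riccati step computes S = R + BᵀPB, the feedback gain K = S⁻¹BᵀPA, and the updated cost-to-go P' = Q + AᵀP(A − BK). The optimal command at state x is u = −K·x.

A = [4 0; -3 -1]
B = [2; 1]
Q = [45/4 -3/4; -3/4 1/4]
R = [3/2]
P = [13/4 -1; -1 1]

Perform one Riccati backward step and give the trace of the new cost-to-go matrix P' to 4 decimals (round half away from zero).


43.0652

BᵀP = [5.5000 -1.0000]
S = R + BᵀPB = [3/2] + [10.0000] = [11.5000]
BᵀPA = [25.0000 1.0000]
K = S⁻¹·BᵀPA = [2.1739 0.0870]
A−BK = [-0.3478 -0.1739; -5.1739 -1.0870]
AᵀP(A−BK) = [30.6522 4.8261; 4.8261 0.9130]
P' = Q + AᵀP(A−BK) = [41.9022 4.0761; 4.0761 1.1630]
tr(P') = 43.0652


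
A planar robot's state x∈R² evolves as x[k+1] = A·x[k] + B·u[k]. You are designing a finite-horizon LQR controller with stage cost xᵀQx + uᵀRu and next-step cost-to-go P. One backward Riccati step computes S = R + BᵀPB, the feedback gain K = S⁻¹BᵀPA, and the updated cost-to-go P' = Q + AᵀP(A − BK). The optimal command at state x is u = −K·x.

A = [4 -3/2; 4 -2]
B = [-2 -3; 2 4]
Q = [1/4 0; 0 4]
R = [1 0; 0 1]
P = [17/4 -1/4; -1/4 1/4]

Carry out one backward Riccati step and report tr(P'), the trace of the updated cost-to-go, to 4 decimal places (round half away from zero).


22.0802

BᵀP = [-9.0000 1.0000; -13.7500 1.7500]
S = R + BᵀPB = [1 0; 0 1] + [20.0000 31.0000; 31.0000 48.2500] = [21.0000 31.0000; 31.0000 49.2500]
BᵀPA = [-32.0000 11.5000; -48.0000 17.1250]
K = S⁻¹·BᵀPA = [-1.2014 0.4846; -0.2184 0.0427]
A−BK = [0.9420 -0.4027; 7.2765 -3.1399]
AᵀP(A−BK) = [15.0717 -6.4437; -6.4437 2.7585]
P' = Q + AᵀP(A−BK) = [15.3217 -6.4437; -6.4437 6.7585]
tr(P') = 22.0802


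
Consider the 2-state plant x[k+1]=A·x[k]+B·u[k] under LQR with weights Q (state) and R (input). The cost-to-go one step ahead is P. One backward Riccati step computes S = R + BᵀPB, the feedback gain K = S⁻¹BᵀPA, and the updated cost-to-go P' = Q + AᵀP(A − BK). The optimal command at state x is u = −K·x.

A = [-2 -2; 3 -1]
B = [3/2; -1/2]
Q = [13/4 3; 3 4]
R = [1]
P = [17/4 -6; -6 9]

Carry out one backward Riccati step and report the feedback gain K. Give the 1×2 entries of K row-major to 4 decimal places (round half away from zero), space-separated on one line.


-2.7163 -0.2407

BᵀP = [9.3750 -13.5000]
S = R + BᵀPB = [1] + [20.8125] = [21.8125]
BᵀPA = [-59.2500 -5.2500]
K = S⁻¹·BᵀPA = [-2.7163 -0.2407]
A−BK = [2.0745 -1.6390; 1.6418 -1.1203]
AᵀP(A−BK) = [9.0573 -0.2607; -0.2607 0.7364]
P' = Q + AᵀP(A−BK) = [12.3073 2.7393; 2.7393 4.7364]
tr(P') = 17.0437


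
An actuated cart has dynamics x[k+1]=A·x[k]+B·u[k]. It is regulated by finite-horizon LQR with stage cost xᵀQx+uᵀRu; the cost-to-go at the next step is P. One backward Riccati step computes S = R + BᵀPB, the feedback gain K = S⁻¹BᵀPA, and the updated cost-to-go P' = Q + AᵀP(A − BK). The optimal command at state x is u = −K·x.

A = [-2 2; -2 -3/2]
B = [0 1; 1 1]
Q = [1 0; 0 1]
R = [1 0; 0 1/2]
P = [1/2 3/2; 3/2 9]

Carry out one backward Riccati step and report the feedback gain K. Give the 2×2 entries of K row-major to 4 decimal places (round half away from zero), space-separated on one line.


BᵀP = [1.5000 9.0000; 2.0000 10.5000]
S = R + BᵀPB = [1 0; 0 1/2] + [9.0000 10.5000; 10.5000 12.5000] = [10.0000 10.5000; 10.5000 13.0000]
BᵀPA = [-21.0000 -10.5000; -25.0000 -11.7500]
K = S⁻¹·BᵀPA = [-0.5316 -0.6646; -1.4937 -0.3671]
A−BK = [-0.5063 2.3671; 0.0253 -0.4684]
AᵀP(A−BK) = [1.4937 0.3671; 0.3671 1.9589]
P' = Q + AᵀP(A−BK) = [2.4937 0.3671; 0.3671 2.9589]
tr(P') = 5.4525

-0.5316 -0.6646 -1.4937 -0.3671


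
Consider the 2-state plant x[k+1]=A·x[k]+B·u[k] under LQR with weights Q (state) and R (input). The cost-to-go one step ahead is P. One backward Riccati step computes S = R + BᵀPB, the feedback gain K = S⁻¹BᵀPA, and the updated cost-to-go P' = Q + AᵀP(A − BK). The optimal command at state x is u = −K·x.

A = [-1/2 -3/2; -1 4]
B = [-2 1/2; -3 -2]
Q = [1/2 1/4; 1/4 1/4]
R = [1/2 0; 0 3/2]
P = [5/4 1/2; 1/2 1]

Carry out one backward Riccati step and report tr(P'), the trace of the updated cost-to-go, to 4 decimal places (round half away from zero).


BᵀP = [-4.0000 -4.0000; -0.3750 -1.7500]
S = R + BᵀPB = [1/2 0; 0 3/2] + [20.0000 6.0000; 6.0000 3.3125] = [20.5000 6.0000; 6.0000 4.8125]
BᵀPA = [6.0000 -10.0000; 1.9375 -6.4375]
K = S⁻¹·BᵀPA = [0.2753 -0.1516; 0.0594 -1.1486]
A−BK = [0.0209 -1.2289; -0.0554 1.2479]
AᵀP(A−BK) = [0.0456 -0.1773; -0.1773 3.9020]
P' = Q + AᵀP(A−BK) = [0.5456 0.0727; 0.0727 4.1520]
tr(P') = 4.6976

4.6976


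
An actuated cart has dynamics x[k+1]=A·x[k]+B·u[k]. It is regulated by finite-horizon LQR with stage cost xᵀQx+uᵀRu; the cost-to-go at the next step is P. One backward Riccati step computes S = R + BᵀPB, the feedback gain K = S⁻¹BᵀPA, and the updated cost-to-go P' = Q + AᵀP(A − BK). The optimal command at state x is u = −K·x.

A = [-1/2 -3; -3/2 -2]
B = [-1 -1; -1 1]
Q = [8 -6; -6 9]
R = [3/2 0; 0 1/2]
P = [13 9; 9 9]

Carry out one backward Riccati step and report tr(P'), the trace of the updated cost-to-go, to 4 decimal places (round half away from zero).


BᵀP = [-22.0000 -18.0000; -4.0000 0.0000]
S = R + BᵀPB = [3/2 0; 0 1/2] + [40.0000 4.0000; 4.0000 4.0000] = [41.5000 4.0000; 4.0000 4.5000]
BᵀPA = [38.0000 102.0000; 2.0000 12.0000]
K = S⁻¹·BᵀPA = [0.9546 2.4070; -0.4041 0.5271]
A−BK = [0.0505 -0.0659; -0.1413 -0.1201]
AᵀP(A−BK) = [1.5329 3.4788; 3.4788 9.1581]
P' = Q + AᵀP(A−BK) = [9.5329 -2.5212; -2.5212 18.1581]
tr(P') = 27.6911

27.6911


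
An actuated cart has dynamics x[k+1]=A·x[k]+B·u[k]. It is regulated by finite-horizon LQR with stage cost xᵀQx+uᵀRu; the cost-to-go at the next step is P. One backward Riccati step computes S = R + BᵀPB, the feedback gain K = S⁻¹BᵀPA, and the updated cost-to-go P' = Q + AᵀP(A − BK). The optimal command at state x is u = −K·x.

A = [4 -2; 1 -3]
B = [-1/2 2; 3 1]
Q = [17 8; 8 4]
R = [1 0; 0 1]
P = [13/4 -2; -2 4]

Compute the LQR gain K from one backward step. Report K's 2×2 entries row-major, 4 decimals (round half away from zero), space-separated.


-0.3106 -0.5952 1.7301 -1.0339

BᵀP = [-7.6250 13.0000; 4.5000 0.0000]
S = R + BᵀPB = [1 0; 0 1] + [42.8125 -2.2500; -2.2500 9.0000] = [43.8125 -2.2500; -2.2500 10.0000]
BᵀPA = [-17.5000 -23.7500; 18.0000 -9.0000]
K = S⁻¹·BᵀPA = [-0.3106 -0.5952; 1.7301 -1.0339]
A−BK = [0.3845 -0.2298; 0.2016 -0.1805]
AᵀP(A−BK) = [3.4227 -1.8052; -1.8052 1.5592]
P' = Q + AᵀP(A−BK) = [20.4227 6.1948; 6.1948 5.5592]
tr(P') = 25.9820


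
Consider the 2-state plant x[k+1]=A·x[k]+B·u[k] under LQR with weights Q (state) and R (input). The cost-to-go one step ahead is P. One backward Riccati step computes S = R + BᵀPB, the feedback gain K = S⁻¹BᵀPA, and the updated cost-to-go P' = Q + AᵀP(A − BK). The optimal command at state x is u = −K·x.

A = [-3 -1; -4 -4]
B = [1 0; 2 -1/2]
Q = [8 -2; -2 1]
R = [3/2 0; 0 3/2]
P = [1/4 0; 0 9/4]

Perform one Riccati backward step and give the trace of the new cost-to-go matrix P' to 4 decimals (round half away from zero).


BᵀP = [0.2500 4.5000; 0.0000 -1.1250]
S = R + BᵀPB = [3/2 0; 0 3/2] + [9.2500 -2.2500; -2.2500 0.5625] = [10.7500 -2.2500; -2.2500 2.0625]
BᵀPA = [-18.7500 -18.2500; 4.5000 4.5000]
K = S⁻¹·BᵀPA = [-1.6685 -1.6082; 0.3616 0.4274]
A−BK = [-1.3315 0.6082; -0.4822 -0.5699]
AᵀP(A−BK) = [5.3384 4.6726; 4.6726 4.9767]
P' = Q + AᵀP(A−BK) = [13.3384 2.6726; 2.6726 5.9767]
tr(P') = 19.3151

19.3151


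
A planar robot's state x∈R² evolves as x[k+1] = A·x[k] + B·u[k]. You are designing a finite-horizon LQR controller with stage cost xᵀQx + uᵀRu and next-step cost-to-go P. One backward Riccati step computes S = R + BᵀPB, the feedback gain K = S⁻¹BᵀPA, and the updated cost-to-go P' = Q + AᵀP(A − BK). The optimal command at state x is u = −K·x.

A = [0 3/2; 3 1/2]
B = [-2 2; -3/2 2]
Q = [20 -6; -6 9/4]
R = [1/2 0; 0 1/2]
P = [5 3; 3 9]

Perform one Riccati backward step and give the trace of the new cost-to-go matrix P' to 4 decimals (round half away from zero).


BᵀP = [-14.5000 -19.5000; 16.0000 24.0000]
S = R + BᵀPB = [1/2 0; 0 1/2] + [58.2500 -68.0000; -68.0000 80.0000] = [58.7500 -68.0000; -68.0000 80.5000]
BᵀPA = [-58.5000 -31.5000; 72.0000 36.0000]
K = S⁻¹·BᵀPA = [1.7722 -0.8327; 2.3915 -0.2562]
A−BK = [-1.2384 0.3470; 0.8754 -0.2367]
AᵀP(A−BK) = [12.4911 -3.2669; -3.2669 0.9929]
P' = Q + AᵀP(A−BK) = [32.4911 -9.2669; -9.2669 3.2429]
tr(P') = 35.7340

35.7340


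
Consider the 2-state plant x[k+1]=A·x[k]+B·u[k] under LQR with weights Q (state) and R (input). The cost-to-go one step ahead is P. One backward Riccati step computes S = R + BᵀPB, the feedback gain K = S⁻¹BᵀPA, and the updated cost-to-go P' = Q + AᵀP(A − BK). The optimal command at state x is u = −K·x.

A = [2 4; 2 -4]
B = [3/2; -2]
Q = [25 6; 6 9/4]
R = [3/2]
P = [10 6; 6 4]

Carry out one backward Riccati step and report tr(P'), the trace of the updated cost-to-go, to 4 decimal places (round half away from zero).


BᵀP = [3.0000 1.0000]
S = R + BᵀPB = [3/2] + [2.5000] = [4.0000]
BᵀPA = [8.0000 8.0000]
K = S⁻¹·BᵀPA = [2.0000 2.0000]
A−BK = [-1.0000 1.0000; 6.0000 0.0000]
AᵀP(A−BK) = [88.0000 32.0000; 32.0000 16.0000]
P' = Q + AᵀP(A−BK) = [113.0000 38.0000; 38.0000 18.2500]
tr(P') = 131.2500

131.2500


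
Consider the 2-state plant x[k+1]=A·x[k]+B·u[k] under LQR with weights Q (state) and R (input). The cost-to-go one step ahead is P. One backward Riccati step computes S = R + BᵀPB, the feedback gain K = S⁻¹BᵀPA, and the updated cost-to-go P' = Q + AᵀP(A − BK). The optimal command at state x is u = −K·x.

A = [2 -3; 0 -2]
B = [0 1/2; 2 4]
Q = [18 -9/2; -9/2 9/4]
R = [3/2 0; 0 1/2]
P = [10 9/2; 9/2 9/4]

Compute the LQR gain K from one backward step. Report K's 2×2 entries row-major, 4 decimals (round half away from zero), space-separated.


-0.0976 0.0732 0.8455 -1.6341

BᵀP = [9.0000 4.5000; 23.0000 11.2500]
S = R + BᵀPB = [3/2 0; 0 1/2] + [9.0000 22.5000; 22.5000 56.5000] = [10.5000 22.5000; 22.5000 57.0000]
BᵀPA = [18.0000 -36.0000; 46.0000 -91.5000]
K = S⁻¹·BᵀPA = [-0.0976 0.0732; 0.8455 -1.6341]
A−BK = [1.5772 -2.1829; -3.1870 4.3902]
AᵀP(A−BK) = [2.8618 -4.1463; -4.1463 6.1098]
P' = Q + AᵀP(A−BK) = [20.8618 -8.6463; -8.6463 8.3598]
tr(P') = 29.2215


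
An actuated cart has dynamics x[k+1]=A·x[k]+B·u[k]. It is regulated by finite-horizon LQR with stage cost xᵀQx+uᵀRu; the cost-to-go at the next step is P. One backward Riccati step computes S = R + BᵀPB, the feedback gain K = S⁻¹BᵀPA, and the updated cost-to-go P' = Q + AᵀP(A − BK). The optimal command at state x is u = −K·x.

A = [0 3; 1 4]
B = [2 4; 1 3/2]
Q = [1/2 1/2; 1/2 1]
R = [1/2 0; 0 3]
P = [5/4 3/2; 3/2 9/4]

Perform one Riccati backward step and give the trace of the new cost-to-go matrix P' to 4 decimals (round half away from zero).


BᵀP = [4.0000 5.2500; 7.2500 9.3750]
S = R + BᵀPB = [1/2 0; 0 3] + [13.2500 23.8750; 23.8750 43.0625] = [13.7500 23.8750; 23.8750 46.0625]
BᵀPA = [5.2500 33.0000; 9.3750 59.2500]
K = S⁻¹·BᵀPA = [0.2842 1.6650; 0.0562 0.4233]
A−BK = [-0.7933 -2.0232; 0.6315 1.7000]
AᵀP(A−BK) = [0.2309 0.7903; 0.7903 3.2246]
P' = Q + AᵀP(A−BK) = [0.7309 1.2903; 1.2903 4.2246]
tr(P') = 4.9555

4.9555


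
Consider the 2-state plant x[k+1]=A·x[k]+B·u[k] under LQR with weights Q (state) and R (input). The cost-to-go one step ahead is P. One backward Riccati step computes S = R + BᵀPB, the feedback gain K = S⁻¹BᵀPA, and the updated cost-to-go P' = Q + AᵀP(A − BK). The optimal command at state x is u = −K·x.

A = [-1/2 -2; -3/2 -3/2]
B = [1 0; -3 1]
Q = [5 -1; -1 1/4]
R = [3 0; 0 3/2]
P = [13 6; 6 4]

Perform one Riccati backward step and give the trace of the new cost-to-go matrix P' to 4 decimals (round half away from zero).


BᵀP = [-5.0000 -6.0000; 6.0000 4.0000]
S = R + BᵀPB = [3 0; 0 3/2] + [13.0000 -6.0000; -6.0000 4.0000] = [16.0000 -6.0000; -6.0000 5.5000]
BᵀPA = [11.5000 19.0000; -9.0000 -18.0000]
K = S⁻¹·BᵀPA = [0.1779 -0.0673; -1.4423 -3.3462]
A−BK = [-0.6779 -1.9327; 0.4760 1.6442]
AᵀP(A−BK) = [6.2236 15.1587; 15.1587 38.0481]
P' = Q + AᵀP(A−BK) = [11.2236 14.1587; 14.1587 38.2981]
tr(P') = 49.5216

49.5216


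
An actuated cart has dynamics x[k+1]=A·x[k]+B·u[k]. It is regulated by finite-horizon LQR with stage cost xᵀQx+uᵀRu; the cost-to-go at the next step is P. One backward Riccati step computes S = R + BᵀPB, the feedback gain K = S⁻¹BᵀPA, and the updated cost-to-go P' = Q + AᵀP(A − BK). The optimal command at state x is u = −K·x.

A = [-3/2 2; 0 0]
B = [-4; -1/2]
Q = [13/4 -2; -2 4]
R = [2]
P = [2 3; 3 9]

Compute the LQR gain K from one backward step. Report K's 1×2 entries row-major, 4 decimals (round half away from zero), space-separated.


0.2953 -0.3938

BᵀP = [-9.5000 -16.5000]
S = R + BᵀPB = [2] + [46.2500] = [48.2500]
BᵀPA = [14.2500 -19.0000]
K = S⁻¹·BᵀPA = [0.2953 -0.3938]
A−BK = [-0.3187 0.4249; 0.1477 -0.1969]
AᵀP(A−BK) = [0.2915 -0.3886; -0.3886 0.5181]
P' = Q + AᵀP(A−BK) = [3.5415 -2.3886; -2.3886 4.5181]
tr(P') = 8.0596


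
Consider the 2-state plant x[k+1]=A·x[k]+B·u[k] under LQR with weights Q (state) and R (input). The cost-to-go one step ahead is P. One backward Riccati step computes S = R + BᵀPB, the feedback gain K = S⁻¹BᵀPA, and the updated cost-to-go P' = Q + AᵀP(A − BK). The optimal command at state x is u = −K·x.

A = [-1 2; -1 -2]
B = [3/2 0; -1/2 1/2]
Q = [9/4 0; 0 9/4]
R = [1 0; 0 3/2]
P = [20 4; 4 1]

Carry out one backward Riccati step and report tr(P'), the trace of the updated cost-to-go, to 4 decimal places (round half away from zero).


BᵀP = [28.0000 5.5000; 2.0000 0.5000]
S = R + BᵀPB = [1 0; 0 3/2] + [39.2500 2.7500; 2.7500 0.2500] = [40.2500 2.7500; 2.7500 1.7500]
BᵀPA = [-33.5000 45.0000; -2.5000 3.0000]
K = S⁻¹·BᵀPA = [-0.8231 1.1213; -0.1352 -0.0477]
A−BK = [0.2346 0.3181; -1.3439 -1.4155]
AᵀP(A−BK) = [1.0895 -0.5567; -0.5567 1.6859]
P' = Q + AᵀP(A−BK) = [3.3395 -0.5567; -0.5567 3.9359]
tr(P') = 7.2753

7.2753


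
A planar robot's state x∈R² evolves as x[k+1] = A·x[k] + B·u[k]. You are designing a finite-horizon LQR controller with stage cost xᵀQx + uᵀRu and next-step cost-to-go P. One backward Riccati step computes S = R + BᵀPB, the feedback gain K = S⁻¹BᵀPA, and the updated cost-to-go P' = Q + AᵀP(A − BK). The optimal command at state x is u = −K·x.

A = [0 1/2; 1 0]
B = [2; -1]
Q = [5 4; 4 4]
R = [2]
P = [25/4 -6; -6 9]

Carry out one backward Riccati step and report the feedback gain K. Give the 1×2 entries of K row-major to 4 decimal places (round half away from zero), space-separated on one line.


-0.3500 0.1542

BᵀP = [18.5000 -21.0000]
S = R + BᵀPB = [2] + [58.0000] = [60.0000]
BᵀPA = [-21.0000 9.2500]
K = S⁻¹·BᵀPA = [-0.3500 0.1542]
A−BK = [0.7000 0.1917; 0.6500 0.1542]
AᵀP(A−BK) = [1.6500 0.2375; 0.2375 0.1365]
P' = Q + AᵀP(A−BK) = [6.6500 4.2375; 4.2375 4.1365]
tr(P') = 10.7865


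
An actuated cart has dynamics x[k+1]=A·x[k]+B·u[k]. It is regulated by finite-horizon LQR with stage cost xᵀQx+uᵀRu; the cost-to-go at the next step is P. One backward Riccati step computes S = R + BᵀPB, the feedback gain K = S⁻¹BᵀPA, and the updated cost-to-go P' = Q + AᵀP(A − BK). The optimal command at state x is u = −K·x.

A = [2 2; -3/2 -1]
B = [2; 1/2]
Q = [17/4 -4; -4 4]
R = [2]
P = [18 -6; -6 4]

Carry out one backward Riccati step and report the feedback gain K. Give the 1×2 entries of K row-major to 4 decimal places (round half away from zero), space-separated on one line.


1.2857 1.2063

BᵀP = [33.0000 -10.0000]
S = R + BᵀPB = [2] + [61.0000] = [63.0000]
BᵀPA = [81.0000 76.0000]
K = S⁻¹·BᵀPA = [1.2857 1.2063]
A−BK = [-0.5714 -0.4127; -2.1429 -1.6032]
AᵀP(A−BK) = [12.8571 10.2857; 10.2857 8.3175]
P' = Q + AᵀP(A−BK) = [17.1071 6.2857; 6.2857 12.3175]
tr(P') = 29.4246


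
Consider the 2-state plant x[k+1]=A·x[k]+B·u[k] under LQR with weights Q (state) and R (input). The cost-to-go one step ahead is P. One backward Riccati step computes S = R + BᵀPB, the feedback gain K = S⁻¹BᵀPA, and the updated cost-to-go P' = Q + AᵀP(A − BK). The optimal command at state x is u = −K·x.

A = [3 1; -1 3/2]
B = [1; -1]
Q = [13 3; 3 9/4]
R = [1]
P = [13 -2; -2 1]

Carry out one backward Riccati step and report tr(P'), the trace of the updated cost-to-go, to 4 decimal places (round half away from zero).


27.4342

BᵀP = [15.0000 -3.0000]
S = R + BᵀPB = [1] + [18.0000] = [19.0000]
BᵀPA = [48.0000 10.5000]
K = S⁻¹·BᵀPA = [2.5263 0.5526]
A−BK = [0.4737 0.4474; 1.5263 2.0526]
AᵀP(A−BK) = [8.7368 3.9737; 3.9737 3.4474]
P' = Q + AᵀP(A−BK) = [21.7368 6.9737; 6.9737 5.6974]
tr(P') = 27.4342


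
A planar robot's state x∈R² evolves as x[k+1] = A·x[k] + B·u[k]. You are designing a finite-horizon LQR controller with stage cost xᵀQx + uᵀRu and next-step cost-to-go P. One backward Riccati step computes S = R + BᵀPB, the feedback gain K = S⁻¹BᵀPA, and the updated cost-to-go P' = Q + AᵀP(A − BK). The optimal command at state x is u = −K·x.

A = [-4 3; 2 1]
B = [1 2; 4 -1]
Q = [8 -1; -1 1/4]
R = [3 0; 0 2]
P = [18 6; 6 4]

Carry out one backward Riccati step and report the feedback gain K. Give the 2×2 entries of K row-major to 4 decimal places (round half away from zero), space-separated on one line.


BᵀP = [42.0000 22.0000; 30.0000 8.0000]
S = R + BᵀPB = [3 0; 0 2] + [130.0000 62.0000; 62.0000 52.0000] = [133.0000 62.0000; 62.0000 54.0000]
BᵀPA = [-124.0000 148.0000; -104.0000 98.0000]
K = S⁻¹·BᵀPA = [-0.0743 0.5740; -1.8406 1.1558]
A−BK = [-0.2445 0.1144; 0.4566 -0.1402]
AᵀP(A−BK) = [7.3625 -4.6231; -4.6231 3.7819]
P' = Q + AᵀP(A−BK) = [15.3625 -5.6231; -5.6231 4.0319]
tr(P') = 19.3944

-0.0743 0.5740 -1.8406 1.1558


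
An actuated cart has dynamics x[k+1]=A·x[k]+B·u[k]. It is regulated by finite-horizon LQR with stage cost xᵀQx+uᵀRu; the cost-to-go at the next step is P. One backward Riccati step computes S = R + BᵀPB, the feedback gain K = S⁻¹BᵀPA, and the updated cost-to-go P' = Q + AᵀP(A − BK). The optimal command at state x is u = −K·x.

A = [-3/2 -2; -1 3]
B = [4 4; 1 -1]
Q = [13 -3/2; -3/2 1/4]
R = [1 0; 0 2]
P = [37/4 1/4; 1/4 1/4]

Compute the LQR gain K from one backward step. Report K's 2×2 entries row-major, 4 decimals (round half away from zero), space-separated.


-0.3598 0.0650 -0.0183 -0.5453

BᵀP = [37.2500 1.2500; 36.7500 0.7500]
S = R + BᵀPB = [1 0; 0 2] + [150.2500 147.7500; 147.7500 146.2500] = [151.2500 147.7500; 147.7500 148.2500]
BᵀPA = [-57.1250 -70.7500; -55.8750 -71.2500]
K = S⁻¹·BᵀPA = [-0.3598 0.0650; -0.0183 -0.5453]
A−BK = [0.0124 -0.0784; -0.6586 2.3897]
AᵀP(A−BK) = [0.2359 -0.3855; -0.3855 1.9899]
P' = Q + AᵀP(A−BK) = [13.2359 -1.8855; -1.8855 2.2399]
tr(P') = 15.4757


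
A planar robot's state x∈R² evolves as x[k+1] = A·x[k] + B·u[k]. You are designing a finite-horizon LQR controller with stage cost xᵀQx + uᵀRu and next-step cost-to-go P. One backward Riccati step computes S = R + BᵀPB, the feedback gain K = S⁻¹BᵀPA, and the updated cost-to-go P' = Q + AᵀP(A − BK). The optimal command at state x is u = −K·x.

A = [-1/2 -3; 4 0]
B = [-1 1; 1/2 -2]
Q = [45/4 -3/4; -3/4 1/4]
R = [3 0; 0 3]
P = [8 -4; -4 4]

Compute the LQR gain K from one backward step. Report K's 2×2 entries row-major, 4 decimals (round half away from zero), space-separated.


BᵀP = [-10.0000 6.0000; 16.0000 -12.0000]
S = R + BᵀPB = [3 0; 0 3] + [13.0000 -22.0000; -22.0000 40.0000] = [16.0000 -22.0000; -22.0000 43.0000]
BᵀPA = [29.0000 30.0000; -56.0000 -48.0000]
K = S⁻¹·BᵀPA = [0.0735 1.1471; -1.2647 -0.5294]
A−BK = [0.8382 -1.3235; 1.4338 -1.6324]
AᵀP(A−BK) = [9.0441 -2.9118; -2.9118 12.1765]
P' = Q + AᵀP(A−BK) = [20.2941 -3.6618; -3.6618 12.4265]
tr(P') = 32.7206

0.0735 1.1471 -1.2647 -0.5294


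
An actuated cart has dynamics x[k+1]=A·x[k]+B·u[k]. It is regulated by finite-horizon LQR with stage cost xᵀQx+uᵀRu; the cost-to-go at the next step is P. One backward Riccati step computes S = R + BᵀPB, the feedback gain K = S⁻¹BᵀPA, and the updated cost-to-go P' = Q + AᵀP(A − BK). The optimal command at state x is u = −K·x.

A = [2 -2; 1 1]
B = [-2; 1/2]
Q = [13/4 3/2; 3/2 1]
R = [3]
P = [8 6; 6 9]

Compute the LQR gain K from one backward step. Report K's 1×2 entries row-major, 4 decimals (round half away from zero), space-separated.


BᵀP = [-13.0000 -7.5000]
S = R + BᵀPB = [3] + [22.2500] = [25.2500]
BᵀPA = [-33.5000 18.5000]
K = S⁻¹·BᵀPA = [-1.3267 0.7327]
A−BK = [-0.6535 -0.5347; 1.6634 0.6337]
AᵀP(A−BK) = [20.5545 1.5446; 1.5446 3.4455]
P' = Q + AᵀP(A−BK) = [23.8045 3.0446; 3.0446 4.4455]
tr(P') = 28.2500

-1.3267 0.7327


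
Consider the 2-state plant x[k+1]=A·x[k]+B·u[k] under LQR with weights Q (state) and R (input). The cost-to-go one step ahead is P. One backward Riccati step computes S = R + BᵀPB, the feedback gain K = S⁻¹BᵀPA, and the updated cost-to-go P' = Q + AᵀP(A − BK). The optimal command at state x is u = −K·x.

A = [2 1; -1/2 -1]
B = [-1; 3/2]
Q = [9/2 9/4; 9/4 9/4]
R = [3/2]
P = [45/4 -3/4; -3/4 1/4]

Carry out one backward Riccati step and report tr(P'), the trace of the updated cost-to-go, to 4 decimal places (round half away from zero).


13.4307

BᵀP = [-12.3750 1.1250]
S = R + BᵀPB = [3/2] + [14.0625] = [15.5625]
BᵀPA = [-25.3125 -13.5000]
K = S⁻¹·BᵀPA = [-1.6265 -0.8675]
A−BK = [0.3735 0.1325; 1.9398 0.3012]
AᵀP(A−BK) = [5.3916 2.5422; 2.5422 1.2892]
P' = Q + AᵀP(A−BK) = [9.8916 4.7922; 4.7922 3.5392]
tr(P') = 13.4307


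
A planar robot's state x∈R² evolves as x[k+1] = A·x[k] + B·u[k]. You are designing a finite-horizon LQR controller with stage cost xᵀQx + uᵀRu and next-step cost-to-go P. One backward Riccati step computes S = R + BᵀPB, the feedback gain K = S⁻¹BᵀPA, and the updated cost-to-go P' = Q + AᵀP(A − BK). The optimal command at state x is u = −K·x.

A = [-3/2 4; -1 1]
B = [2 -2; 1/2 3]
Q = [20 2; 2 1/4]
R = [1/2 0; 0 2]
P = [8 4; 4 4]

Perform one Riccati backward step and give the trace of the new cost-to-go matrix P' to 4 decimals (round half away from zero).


BᵀP = [18.0000 10.0000; -4.0000 4.0000]
S = R + BᵀPB = [1/2 0; 0 2] + [41.0000 -6.0000; -6.0000 20.0000] = [41.5000 -6.0000; -6.0000 22.0000]
BᵀPA = [-37.0000 82.0000; 2.0000 -12.0000]
K = S⁻¹·BᵀPA = [-0.9145 1.9749; -0.1585 -0.0068]
A−BK = [0.0120 0.0365; -0.0673 0.0331]
AᵀP(A−BK) = [0.4812 -0.9145; -0.9145 1.9749]
P' = Q + AᵀP(A−BK) = [20.4812 1.0855; 1.0855 2.2249]
tr(P') = 22.7061

22.7061


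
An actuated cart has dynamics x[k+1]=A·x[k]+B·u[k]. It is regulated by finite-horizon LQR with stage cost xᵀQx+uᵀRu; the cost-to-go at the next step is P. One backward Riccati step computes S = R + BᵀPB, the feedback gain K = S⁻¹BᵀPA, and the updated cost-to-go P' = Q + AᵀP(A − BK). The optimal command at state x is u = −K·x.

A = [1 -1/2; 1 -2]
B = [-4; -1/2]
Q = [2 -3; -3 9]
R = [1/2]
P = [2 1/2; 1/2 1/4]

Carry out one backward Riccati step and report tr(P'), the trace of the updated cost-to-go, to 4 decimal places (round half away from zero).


11.6062

BᵀP = [-8.2500 -2.1250]
S = R + BᵀPB = [1/2] + [34.0625] = [34.5625]
BᵀPA = [-10.3750 8.3750]
K = S⁻¹·BᵀPA = [-0.3002 0.2423]
A−BK = [-0.2007 0.4693; 0.8499 -1.8788]
AᵀP(A−BK) = [0.1356 -0.2360; -0.2360 0.4706]
P' = Q + AᵀP(A−BK) = [2.1356 -3.2360; -3.2360 9.4706]
tr(P') = 11.6062


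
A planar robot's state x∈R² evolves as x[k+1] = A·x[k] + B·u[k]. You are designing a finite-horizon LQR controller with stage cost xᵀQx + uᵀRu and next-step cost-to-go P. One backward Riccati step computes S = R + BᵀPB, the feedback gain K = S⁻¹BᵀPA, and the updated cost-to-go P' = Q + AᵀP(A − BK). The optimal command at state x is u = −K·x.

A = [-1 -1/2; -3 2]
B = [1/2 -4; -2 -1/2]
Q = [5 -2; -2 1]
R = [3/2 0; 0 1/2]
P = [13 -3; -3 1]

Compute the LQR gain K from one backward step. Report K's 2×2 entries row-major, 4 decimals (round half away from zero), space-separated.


BᵀP = [12.5000 -3.5000; -50.5000 11.5000]
S = R + BᵀPB = [3/2 0; 0 1/2] + [13.2500 -48.2500; -48.2500 196.2500] = [14.7500 -48.2500; -48.2500 196.7500]
BᵀPA = [-2.0000 -13.2500; 16.0000 48.2500]
K = S⁻¹·BᵀPA = [0.6594 -0.4858; 0.2430 0.1261]
A−BK = [-0.3576 0.2473; -1.5597 1.0914]
AᵀP(A−BK) = [1.4303 -0.9891; -0.9891 0.7288]
P' = Q + AᵀP(A−BK) = [6.4303 -2.9891; -2.9891 1.7288]
tr(P') = 8.1591

0.6594 -0.4858 0.2430 0.1261


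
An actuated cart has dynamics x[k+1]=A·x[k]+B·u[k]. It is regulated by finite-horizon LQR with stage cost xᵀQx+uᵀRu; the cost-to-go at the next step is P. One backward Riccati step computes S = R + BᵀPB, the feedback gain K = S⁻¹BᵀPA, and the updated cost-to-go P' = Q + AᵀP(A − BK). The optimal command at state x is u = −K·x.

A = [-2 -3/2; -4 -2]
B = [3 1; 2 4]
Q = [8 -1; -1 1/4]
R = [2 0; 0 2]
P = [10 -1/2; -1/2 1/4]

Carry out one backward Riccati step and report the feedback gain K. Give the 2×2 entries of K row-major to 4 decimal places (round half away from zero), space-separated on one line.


-0.4726 -0.4129 -0.5155 -0.2232

BᵀP = [29.0000 -1.0000; 8.0000 0.5000]
S = R + BᵀPB = [2 0; 0 2] + [85.0000 25.0000; 25.0000 10.0000] = [87.0000 25.0000; 25.0000 12.0000]
BᵀPA = [-54.0000 -41.5000; -18.0000 -13.0000]
K = S⁻¹·BᵀPA = [-0.4726 -0.4129; -0.5155 -0.2232]
A−BK = [-0.0668 -0.0382; -0.9928 -0.2816]
AᵀP(A−BK) = [1.2029 0.6874; 0.6874 0.4642]
P' = Q + AᵀP(A−BK) = [9.2029 -0.3126; -0.3126 0.7142]
tr(P') = 9.9171


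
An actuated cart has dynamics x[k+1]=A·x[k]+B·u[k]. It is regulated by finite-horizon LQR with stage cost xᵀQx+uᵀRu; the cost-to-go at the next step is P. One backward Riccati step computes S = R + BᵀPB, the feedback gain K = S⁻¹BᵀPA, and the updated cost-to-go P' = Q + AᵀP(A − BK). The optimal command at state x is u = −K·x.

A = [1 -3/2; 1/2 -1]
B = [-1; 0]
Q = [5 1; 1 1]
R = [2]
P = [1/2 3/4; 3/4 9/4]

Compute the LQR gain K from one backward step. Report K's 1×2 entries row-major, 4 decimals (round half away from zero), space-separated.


BᵀP = [-0.5000 -0.7500]
S = R + BᵀPB = [2] + [0.5000] = [2.5000]
BᵀPA = [-0.8750 1.5000]
K = S⁻¹·BᵀPA = [-0.3500 0.6000]
A−BK = [0.6500 -0.9000; 0.5000 -1.0000]
AᵀP(A−BK) = [1.5063 -2.6625; -2.6625 4.7250]
P' = Q + AᵀP(A−BK) = [6.5063 -1.6625; -1.6625 5.7250]
tr(P') = 12.2313

-0.3500 0.6000
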